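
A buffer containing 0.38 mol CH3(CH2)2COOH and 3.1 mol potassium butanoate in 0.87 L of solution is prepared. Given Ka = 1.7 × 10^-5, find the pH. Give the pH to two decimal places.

pH = 5.68

pKa = −log(1.7 × 10^-5) = 4.770
Henderson–Hasselbalch: pH = pKa + log([CH3(CH2)2COO-]/[CH3(CH2)2COOH]) = 4.770 + log(3.1/0.38)
pH = 4.770 + (+0.912) = 5.68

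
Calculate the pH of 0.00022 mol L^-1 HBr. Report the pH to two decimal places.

pH = 3.66

HBr is a strong acid and dissociates completely, so [H+] = 0.00022 M.
pH = -log(0.00022) = 3.66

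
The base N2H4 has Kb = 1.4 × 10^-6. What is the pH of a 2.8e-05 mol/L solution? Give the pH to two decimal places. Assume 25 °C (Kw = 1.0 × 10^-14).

N2H4 + H2O ⇌ N2H5+ + OH-
Kb = x²/(2.8e-05 − x) = 1.4 × 10^-6
Here C₀/Kb ≈ 20, so the small-x approximation fails. Use the quadratic:
x = (−Kb + √(Kb² + 4·Kb·C₀))/2 = 5.60 × 10^-6 M
pOH = 5.25, so pH = 14.00 − pOH = 8.75

pH = 8.75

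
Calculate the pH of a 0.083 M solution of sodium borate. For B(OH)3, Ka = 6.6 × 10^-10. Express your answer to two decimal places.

B(OH)4- is the conjugate base of the weak acid B(OH)3.
Kb = Kw/Ka = 1.0×10^-14 / 6.6 × 10^-10 = 1.52 × 10^-5
From the ICE table, Kb = [OH-]²/(0.083 − [OH-]) = 1.52 × 10^-5.
Neglecting [OH-] in the denominator: [OH-] = √(1.52 × 10^-5 × 0.083) = 1.12 × 10^-3 M
pOH = 2.95, so pH = 14.00 − pOH = 11.05

pH = 11.05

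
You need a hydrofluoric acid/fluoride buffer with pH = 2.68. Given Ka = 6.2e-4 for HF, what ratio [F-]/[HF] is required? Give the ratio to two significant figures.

ratio = 0.30

pKa = -log(6.2 × 10^-4) = 3.208
pH = pKa + log(r) ⇒ log(r) = 2.68 − 3.208 = -0.528
r = [F-]/[HF] = 10^(-0.528) = 0.296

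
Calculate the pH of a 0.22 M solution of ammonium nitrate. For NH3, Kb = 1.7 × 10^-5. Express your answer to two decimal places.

NH4+ is the conjugate acid of the weak base NH3.
Ka = Kw/Kb = 1.0×10^-14 / 1.7 × 10^-5 = 5.88 × 10^-10
From the ICE table, Ka = [H+]²/(0.22 − [H+]) = 5.88 × 10^-10.
Since Ka ≪ C₀, [H+] ≈ √(Ka·C₀) = 1.14 × 10^-5 M.
Check: 0.0052% ionized — well under 5%, approximation valid.
pH = −log[H+] = −log(1.14 × 10^-5) = 4.94

pH = 4.94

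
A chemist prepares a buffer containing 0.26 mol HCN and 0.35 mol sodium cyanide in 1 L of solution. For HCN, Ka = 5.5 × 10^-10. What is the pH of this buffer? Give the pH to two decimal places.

pKa = −log(5.5 × 10^-10) = 9.260
Using pH = pKa + log([base]/[acid]) with [base]/[acid] = 0.35/0.26:
pH = 9.260 + (+0.129) = 9.39

pH = 9.39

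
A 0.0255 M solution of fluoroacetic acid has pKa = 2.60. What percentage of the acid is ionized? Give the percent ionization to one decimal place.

26.8%

FCH2COOH ⇌ FCH2COO- + H+; let x = [H+] at equilibrium.
Ka = 10^(−2.60) = 2.51 × 10^-3
Solve x² + 0.00251x − 6.4e-05 = 0 → x = 6.84 × 10^-3 M
Fraction ionized = 6.84 × 10^-3 / 0.0255 = 0.2682 → 26.8%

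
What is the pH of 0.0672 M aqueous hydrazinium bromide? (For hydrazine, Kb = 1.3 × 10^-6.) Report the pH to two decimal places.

N2H5+ is the conjugate acid of the weak base N2H4.
Ka = Kw/Kb = 1.0×10^-14 / 1.3 × 10^-6 = 7.69 × 10^-9
Ka = [H+]²/(0.0672 − [H+]) = 7.69 × 10^-9
Neglecting [H+] in the denominator: [H+] = √(7.69 × 10^-9 × 0.0672) = 2.27 × 10^-5 M
Check: 0.034% ionized — well under 5%, approximation valid.
pH = −log[H+] = −log(2.27 × 10^-5) = 4.64

pH = 4.64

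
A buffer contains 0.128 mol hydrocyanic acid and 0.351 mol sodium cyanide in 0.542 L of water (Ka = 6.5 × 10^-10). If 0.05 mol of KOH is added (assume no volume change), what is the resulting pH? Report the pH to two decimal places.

pH = 9.90

After neutralization: n(HCN) = 0.078 mol, n(CN-) = 0.401 mol.
pKa = −log(6.5 × 10^-10) = 9.187
pH = pKa + log([A⁻]/[HA]) = 9.187 + log(0.401/0.078) = 9.187 +0.711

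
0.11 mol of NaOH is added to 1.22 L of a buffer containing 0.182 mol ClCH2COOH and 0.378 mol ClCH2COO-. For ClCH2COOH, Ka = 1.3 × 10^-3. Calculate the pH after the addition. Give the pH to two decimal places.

After neutralization: n(ClCH2COOH) = 0.072 mol, n(ClCH2COO-) = 0.488 mol.
pKa = −log(1.3 × 10^-3) = 2.886
pH = pKa + log(n_ClCH2COO-/n_ClCH2COOH) = 2.886 + log(0.488/0.072) = 2.886 + (+0.831)

pH = 3.72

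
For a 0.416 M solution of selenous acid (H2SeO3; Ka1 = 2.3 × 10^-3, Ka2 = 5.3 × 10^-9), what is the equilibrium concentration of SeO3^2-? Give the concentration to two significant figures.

First ionization gives [H+] ≈ [HSeO3-] = 2.98 × 10^-2 M.
Second step: Ka2 = [H+][SeO3^2-]/[HSeO3-] ≈ [SeO3^2-] (since [H+] ≈ [HSeO3-]).
So [SeO3^2-] ≈ Ka2.

5.3 × 10^-9 M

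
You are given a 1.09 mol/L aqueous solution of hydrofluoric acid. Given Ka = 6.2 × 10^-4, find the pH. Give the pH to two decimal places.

HF ⇌ F- + H+
From the ICE table, Ka = [H+]²/(1.09 − [H+]) = 6.2 × 10^-4.
Assume [H+] ≪ 1.09: [H+] ≈ √(6.2 × 10^-4 × 1.09) = 2.60 × 10^-2 M
Check: 2.4% ionized — well under 5%, approximation valid.
pH = −log(2.60 × 10^-2) = 1.59

pH = 1.59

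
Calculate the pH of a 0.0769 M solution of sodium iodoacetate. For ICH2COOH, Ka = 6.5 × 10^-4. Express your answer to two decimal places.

ICH2COO- is the conjugate base of the weak acid ICH2COOH.
Kb = Kw/Ka = 1.0×10^-14 / 6.5 × 10^-4 = 1.54 × 10^-11
Kb = [OH-]²/(0.0769 − [OH-]) = 1.54 × 10^-11
Since Kb ≪ C₀, [OH-] ≈ √(Kb·C₀) = 1.09 × 10^-6 M.
pOH = 5.96, so pH = 14.00 − pOH = 8.04

pH = 8.04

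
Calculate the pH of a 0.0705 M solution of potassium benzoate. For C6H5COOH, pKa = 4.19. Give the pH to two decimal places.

pH = 8.52

C6H5COO- is the conjugate base of the weak acid C6H5COOH.
Ka = 10^(−4.19) = 6.46 × 10^-5
Kb = Kw/Ka = 1.0×10^-14 / 6.46 × 10^-5 = 1.55 × 10^-10
From the ICE table, Kb = [OH-]²/(0.0705 − [OH-]) = 1.55 × 10^-10.
Neglecting [OH-] in the denominator: [OH-] = √(1.55 × 10^-10 × 0.0705) = 3.31 × 10^-6 M
Check: 0.0047% ionized — well under 5%, approximation valid.
pOH = −log(3.31 × 10^-6) = 5.48; pH = 14.00 − 5.48 = 8.52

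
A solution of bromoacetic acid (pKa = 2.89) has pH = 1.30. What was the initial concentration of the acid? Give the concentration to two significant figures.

C₀ = 2.0 M

[H+] = 10^(-1.30) = 5.01 × 10^-2 M = x
Ka = 10^(−2.89) = 1.29 × 10^-3
Ka = x²/(C₀ − x) ⇒ C₀ = x + x²/Ka
C₀ = 5.01 × 10^-2 + (5.01 × 10^-2)²/(1.29 × 10^-3) = 2.00 M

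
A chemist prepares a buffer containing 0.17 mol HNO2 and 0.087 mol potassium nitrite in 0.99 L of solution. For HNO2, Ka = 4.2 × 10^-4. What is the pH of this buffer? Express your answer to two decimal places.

pH = 3.09

pKa = −log(4.2 × 10^-4) = 3.377
Henderson–Hasselbalch: pH = pKa + log([NO2-]/[HNO2]) = 3.377 + log(0.087/0.17)
pH = 3.377 + (-0.291) = 3.09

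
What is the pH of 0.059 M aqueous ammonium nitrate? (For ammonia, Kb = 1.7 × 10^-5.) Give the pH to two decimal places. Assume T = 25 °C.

NH4+ is the conjugate acid of the weak base NH3.
Ka = Kw/Kb = 1.0×10^-14 / 1.7 × 10^-5 = 5.88 × 10^-10
From the ICE table, Ka = [H+]²/(0.059 − [H+]) = 5.88 × 10^-10.
Since Ka ≪ C₀, [H+] ≈ √(Ka·C₀) = 5.89 × 10^-6 M.
([H+]/C₀ = 0.01% < 5%, so the approximation holds.)
pH = −log[H+] = −log(5.89 × 10^-6) = 5.23

pH = 5.23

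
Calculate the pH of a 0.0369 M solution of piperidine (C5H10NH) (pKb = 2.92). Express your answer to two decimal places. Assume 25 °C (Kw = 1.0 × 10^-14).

C5H10NH + H2O ⇌ C5H10NH2+ + OH-
Kb = 10^(−2.92) = 1.20 × 10^-3
Kb = [OH-]²/(0.0369 − [OH-]) = 1.20 × 10^-3
[OH-] is not negligible relative to C₀; solve [OH-]² + 0.0012·[OH-] − 4.43e-05 = 0.
[OH-] = [−0.0012 + √(0.0012² + 0.000177)]/2 = 6.08 × 10^-3 M
pOH = 2.22, so pH = 14.00 − pOH = 11.78

pH = 11.78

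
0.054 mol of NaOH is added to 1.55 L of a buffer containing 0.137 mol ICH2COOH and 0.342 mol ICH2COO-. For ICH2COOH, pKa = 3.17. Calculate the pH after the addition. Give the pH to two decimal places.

pH = 3.85

After neutralization: n(ICH2COOH) = 0.083 mol, n(ICH2COO-) = 0.396 mol.
Henderson–Hasselbalch with mole ratio 0.396/0.083: pH = 3.17 + (+0.679)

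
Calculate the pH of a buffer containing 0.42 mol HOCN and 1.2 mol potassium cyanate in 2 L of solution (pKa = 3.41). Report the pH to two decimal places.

pH = pKa + log([A⁻]/[HA]) = 3.41 + log(1.2/0.42)
pH = 3.41 + (+0.456) = 3.87

pH = 3.87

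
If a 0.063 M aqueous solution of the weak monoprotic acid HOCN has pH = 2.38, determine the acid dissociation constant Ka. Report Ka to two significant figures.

Ka = 3.0 × 10^-4

[H+] = 10^(-2.38) = 4.17 × 10^-3 M
At equilibrium [HA] = 0.063 − 4.17 × 10^-3 = 5.88 × 10^-2 M
Ka = [H+][A-]/[HA] = (4.17 × 10^-3)² / 5.88 × 10^-2 = 3.0 × 10^-4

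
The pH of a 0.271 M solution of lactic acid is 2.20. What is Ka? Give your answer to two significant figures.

[H+] = 10^(-2.20) = 6.31 × 10^-3 M
At equilibrium [HA] = 0.271 − 6.31 × 10^-3 = 2.65 × 10^-1 M
Ka = [H+][A-]/[HA] = (6.31 × 10^-3)² / 2.65 × 10^-1 = 1.5 × 10^-4

Ka = 1.5 × 10^-4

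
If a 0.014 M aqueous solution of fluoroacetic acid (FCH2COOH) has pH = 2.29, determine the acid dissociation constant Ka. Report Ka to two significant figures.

Ka = 3.0 × 10^-3

[H+] = 10^(-2.29) = 5.13 × 10^-3 M
At equilibrium [HA] = 0.014 − 5.13 × 10^-3 = 8.87 × 10^-3 M
Ka = [H+][A-]/[HA] = (5.13 × 10^-3)² / 8.87 × 10^-3 = 3.0 × 10^-3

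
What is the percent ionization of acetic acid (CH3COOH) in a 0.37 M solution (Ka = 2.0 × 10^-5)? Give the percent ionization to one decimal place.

0.7%

CH3COOH ⇌ CH3COO- + H+; let x = [H+] at equilibrium.
x ≈ √(Ka·C₀) = √(2.0 × 10^-5 × 0.37) = 2.72 × 10^-3 M
% ionization = x/C₀ × 100% = 2.72 × 10^-3/0.37 × 100% = 0.7%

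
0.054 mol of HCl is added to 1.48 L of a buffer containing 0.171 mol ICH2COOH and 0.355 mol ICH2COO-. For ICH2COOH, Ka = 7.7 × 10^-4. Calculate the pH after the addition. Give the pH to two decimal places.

After neutralization: n(ICH2COOH) = 0.225 mol, n(ICH2COO-) = 0.301 mol.
pKa = −log(7.7 × 10^-4) = 3.114
Henderson–Hasselbalch with mole ratio 0.301/0.225: pH = 3.114 + (+0.126)

pH = 3.24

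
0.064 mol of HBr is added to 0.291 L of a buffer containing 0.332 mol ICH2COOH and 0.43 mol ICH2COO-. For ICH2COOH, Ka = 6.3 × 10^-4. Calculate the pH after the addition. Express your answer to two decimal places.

pH = 3.17

After neutralization: n(ICH2COOH) = 0.396 mol, n(ICH2COO-) = 0.366 mol.
pKa = −log(6.3 × 10^-4) = 3.201
pH = pKa + log(n_ICH2COO-/n_ICH2COOH) = 3.201 + log(0.366/0.396) = 3.201 + (-0.034)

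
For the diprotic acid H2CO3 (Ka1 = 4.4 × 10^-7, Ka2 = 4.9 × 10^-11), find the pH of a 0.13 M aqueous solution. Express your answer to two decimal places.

pH = 3.62

Since Ka1 ≫ Ka2, the first ionization dominates [H+].
Ka1 = x²/(0.13 − x) = 4.4 × 10^-7
x ≈ √(4.4 × 10^-7 × 0.13) = 2.39 × 10^-4 M
pH = −log(2.39 × 10^-4) = 3.62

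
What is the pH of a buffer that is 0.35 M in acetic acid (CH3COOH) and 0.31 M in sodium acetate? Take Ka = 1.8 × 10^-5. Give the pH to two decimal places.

pKa = −log(1.8 × 10^-5) = 4.745
Henderson–Hasselbalch: pH = pKa + log([CH3COO-]/[CH3COOH]) = 4.745 + log(0.31/0.35)
pH = 4.745 + (-0.053) = 4.69

pH = 4.69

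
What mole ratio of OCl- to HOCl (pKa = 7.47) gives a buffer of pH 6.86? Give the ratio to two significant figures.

ratio = 0.25

pH = pKa + log(r) ⇒ log(r) = 6.86 − 7.47 = -0.61
r = [OCl-]/[HOCl] = 10^(-0.61) = 0.245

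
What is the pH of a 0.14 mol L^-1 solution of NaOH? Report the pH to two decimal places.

pH = 13.15

NaOH is a strong base; [OH-] = 0.14 M.
pOH = -log(0.14) = 0.85
pH = 14.00 - 0.85 = 13.15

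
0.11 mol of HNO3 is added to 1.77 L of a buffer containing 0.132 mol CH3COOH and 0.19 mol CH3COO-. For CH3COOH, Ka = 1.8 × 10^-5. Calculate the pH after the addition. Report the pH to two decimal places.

pH = 4.26

Added H+ converts CH3COO- to CH3COOH: CH3COOH → 0.242 mol, CH3COO- → 0.08 mol.
pKa = −log(1.8 × 10^-5) = 4.745
Henderson–Hasselbalch with mole ratio 0.08/0.242: pH = 4.745 + (-0.481)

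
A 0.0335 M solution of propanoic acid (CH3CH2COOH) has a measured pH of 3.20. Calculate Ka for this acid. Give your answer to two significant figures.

[H+] = 10^(-3.20) = 6.31 × 10^-4 M
At equilibrium [HA] = 0.0335 − 6.31 × 10^-4 = 3.29 × 10^-2 M
Ka = [H+][A-]/[HA] = (6.31 × 10^-4)² / 3.29 × 10^-2 = 1.2 × 10^-5

Ka = 1.2 × 10^-5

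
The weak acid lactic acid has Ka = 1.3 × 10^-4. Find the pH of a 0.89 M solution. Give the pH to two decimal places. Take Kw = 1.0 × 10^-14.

pH = 1.97

CH3CH(OH)COOH ⇌ CH3CH(OH)COO- + H+
Let x = [H+] at equilibrium. Ka = x²/(0.89 − x).
Assume x ≪ 0.89: x ≈ √(1.3 × 10^-4 × 0.89) = 1.08 × 10^-2 M
Check: 1.2% ionized — well under 5%, approximation valid.
pH = −log(1.08 × 10^-2) = 1.97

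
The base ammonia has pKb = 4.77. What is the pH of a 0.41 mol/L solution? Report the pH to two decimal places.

NH3 + H2O ⇌ NH4+ + OH-
Kb = 10^(−4.77) = 1.70 × 10^-5
Kb = [OH-]²/(0.41 − [OH-]) = 1.70 × 10^-5
Assume [OH-] ≪ 0.41: [OH-] ≈ √(1.70 × 10^-5 × 0.41) = 2.64 × 10^-3 M
pOH = −log(2.64 × 10^-3) = 2.58; pH = 14.00 − 2.58 = 11.42

pH = 11.42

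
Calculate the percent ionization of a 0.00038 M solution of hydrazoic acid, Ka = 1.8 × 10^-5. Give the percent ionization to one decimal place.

HN3 ⇌ N3- + H+; let x = [H+] at equilibrium.
Solve x² + 1.8e-05x − 6.84e-09 = 0 → x = 7.42 × 10^-5 M
Fraction ionized = 7.42 × 10^-5 / 0.00038 = 0.1953 → 19.5%

19.5%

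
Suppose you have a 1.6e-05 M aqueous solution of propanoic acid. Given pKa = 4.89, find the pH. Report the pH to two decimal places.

CH3CH2COOH ⇌ CH3CH2COO- + H+
Ka = 10^(−4.89) = 1.29 × 10^-5
Ka = x²/(1.6e-05 − x) = 1.29 × 10^-5
x is not negligible relative to C₀; solve x² + 1.29e-05·x − 2.06e-10 = 0.
x = (−Ka + √(Ka² + 4·Ka·C₀))/2 = 9.30 × 10^-6 M
pH = −log[H+] = −log(9.30 × 10^-6) = 5.03

pH = 5.03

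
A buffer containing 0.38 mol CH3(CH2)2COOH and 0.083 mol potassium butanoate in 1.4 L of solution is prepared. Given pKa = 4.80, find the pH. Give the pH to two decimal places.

Using pH = pKa + log([base]/[acid]) with [base]/[acid] = 0.083/0.38:
pH = 4.80 + (-0.661) = 4.14

pH = 4.14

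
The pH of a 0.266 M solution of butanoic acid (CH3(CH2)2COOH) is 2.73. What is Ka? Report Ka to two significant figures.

Ka = 1.3 × 10^-5

[H+] = 10^(-2.73) = 1.86 × 10^-3 M
At equilibrium [HA] = 0.266 − 1.86 × 10^-3 = 2.64 × 10^-1 M
Ka = [H+][A-]/[HA] = (1.86 × 10^-3)² / 2.64 × 10^-1 = 1.3 × 10^-5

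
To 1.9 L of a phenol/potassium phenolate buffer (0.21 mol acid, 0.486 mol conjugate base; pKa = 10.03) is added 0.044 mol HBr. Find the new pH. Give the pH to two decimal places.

Added H+ converts C6H5O- to C6H5OH: C6H5OH → 0.254 mol, C6H5O- → 0.442 mol.
pH = pKa + log(n_C6H5O-/n_C6H5OH) = 10.03 + log(0.442/0.254) = 10.03 + (+0.241)

pH = 10.27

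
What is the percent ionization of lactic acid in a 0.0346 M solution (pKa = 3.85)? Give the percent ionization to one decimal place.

6.2%

CH3CH(OH)COOH ⇌ CH3CH(OH)COO- + H+; let x = [H+] at equilibrium.
Ka = 10^(−3.85) = 1.41 × 10^-4
Solve x² + 0.000141x − 4.88e-06 = 0 → x = 2.14 × 10^-3 M
% ionization = x/C₀ × 100% = 2.14 × 10^-3/0.0346 × 100% = 6.2%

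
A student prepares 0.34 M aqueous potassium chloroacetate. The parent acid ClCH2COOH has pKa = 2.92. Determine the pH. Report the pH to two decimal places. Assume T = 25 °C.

ClCH2COO- is the conjugate base of the weak acid ClCH2COOH.
Ka = 10^(−2.92) = 1.20 × 10^-3
Kb = Kw/Ka = 1.0×10^-14 / 1.20 × 10^-3 = 8.33 × 10^-12
Kb = [OH-]²/(0.34 − [OH-]) = 8.33 × 10^-12
Assume [OH-] ≪ 0.34: [OH-] ≈ √(8.33 × 10^-12 × 0.34) = 1.68 × 10^-6 M
([OH-]/C₀ = 0.00049% < 5%, so the approximation holds.)
pOH = 5.77, so pH = 14.00 − pOH = 8.23

pH = 8.23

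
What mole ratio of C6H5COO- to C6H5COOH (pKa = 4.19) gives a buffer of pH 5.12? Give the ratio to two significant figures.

ratio = 8.5

pH = pKa + log(r) ⇒ log(r) = 5.12 − 4.19 = +0.93
r = [C6H5COO-]/[C6H5COOH] = 10^(+0.93) = 8.51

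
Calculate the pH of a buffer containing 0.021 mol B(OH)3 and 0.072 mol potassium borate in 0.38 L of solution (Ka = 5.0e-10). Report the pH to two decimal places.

pKa = −log(5.0 × 10^-10) = 9.301
Henderson–Hasselbalch: pH = pKa + log([B(OH)4-]/[B(OH)3]) = 9.301 + log(0.072/0.021)
pH = 9.301 + (+0.535) = 9.84

pH = 9.84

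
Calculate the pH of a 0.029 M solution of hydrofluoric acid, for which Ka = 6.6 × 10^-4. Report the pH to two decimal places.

pH = 2.39

HF ⇌ F- + H+
Let x = [H+] at equilibrium. Ka = x²/(0.029 − x).
Here C₀/Ka ≈ 43.9, so the small-x approximation fails. Use the quadratic:
x = (−Ka + √(Ka² + 4·Ka·C₀))/2 = 4.06 × 10^-3 M
pH = −log(4.06 × 10^-3) = 2.39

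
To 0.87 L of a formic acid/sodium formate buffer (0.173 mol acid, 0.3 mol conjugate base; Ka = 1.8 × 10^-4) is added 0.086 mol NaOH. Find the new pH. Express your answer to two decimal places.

pH = 4.39

OH- converts HCOOH to HCOO-: HCOOH → 0.087 mol, HCOO- → 0.386 mol.
pKa = −log(1.8 × 10^-4) = 3.745
Henderson–Hasselbalch with mole ratio 0.386/0.087: pH = 3.745 + (+0.647)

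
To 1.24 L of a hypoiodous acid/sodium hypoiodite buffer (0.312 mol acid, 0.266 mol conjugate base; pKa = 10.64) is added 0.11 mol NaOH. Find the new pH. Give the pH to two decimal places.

OH- converts HOI to OI-: HOI → 0.202 mol, OI- → 0.376 mol.
pH = pKa + log([A⁻]/[HA]) = 10.64 + log(0.376/0.202) = 10.64 +0.270

pH = 10.91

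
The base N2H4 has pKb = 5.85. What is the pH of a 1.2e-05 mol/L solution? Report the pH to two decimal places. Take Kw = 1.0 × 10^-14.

pH = 8.54

N2H4 + H2O ⇌ N2H5+ + OH-
Kb = 10^(−5.85) = 1.41 × 10^-6
Kb = [OH-]²/(1.2e-05 − [OH-]) = 1.41 × 10^-6
The 5% rule fails; solving [OH-]² + Kb·[OH-] − Kb·C₀ = 0 exactly:
[OH-] = (−Kb + √(Kb² + 4·Kb·C₀))/2 = 3.47 × 10^-6 M
pOH = 5.46, so pH = 14.00 − pOH = 8.54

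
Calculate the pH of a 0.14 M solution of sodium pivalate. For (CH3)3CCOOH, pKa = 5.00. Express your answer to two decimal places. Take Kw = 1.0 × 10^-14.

(CH3)3CCOO- is the conjugate base of the weak acid (CH3)3CCOOH.
Ka = 10^(−5.00) = 1.00 × 10^-5
Kb = Kw/Ka = 1.0×10^-14 / 1.00 × 10^-5 = 1.00 × 10^-9
From the ICE table, Kb = x²/(0.14 − x) = 1.00 × 10^-9.
Since Kb ≪ C₀, x ≈ √(Kb·C₀) = 1.18 × 10^-5 M.
(x/C₀ = 0.0085% < 5%, so the approximation holds.)
pOH = 4.93, so pH = 14.00 − pOH = 9.07

pH = 9.07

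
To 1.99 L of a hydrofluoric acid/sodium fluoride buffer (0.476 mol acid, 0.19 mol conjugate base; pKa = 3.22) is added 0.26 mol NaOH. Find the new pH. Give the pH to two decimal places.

OH- converts HF to F-: HF → 0.216 mol, F- → 0.45 mol.
pH = pKa + log([A⁻]/[HA]) = 3.22 + log(0.45/0.216) = 3.22 +0.319

pH = 3.54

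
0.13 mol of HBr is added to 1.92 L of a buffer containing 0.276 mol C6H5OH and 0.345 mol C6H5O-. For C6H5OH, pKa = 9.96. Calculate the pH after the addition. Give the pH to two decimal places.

pH = 9.68

After neutralization: n(C6H5OH) = 0.406 mol, n(C6H5O-) = 0.215 mol.
Henderson–Hasselbalch with mole ratio 0.215/0.406: pH = 9.96 + (-0.276)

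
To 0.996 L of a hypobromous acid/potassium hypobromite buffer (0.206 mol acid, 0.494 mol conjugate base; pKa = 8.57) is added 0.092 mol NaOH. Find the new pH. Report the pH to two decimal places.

pH = 9.28

OH- converts HOBr to OBr-: HOBr → 0.114 mol, OBr- → 0.586 mol.
pH = pKa + log(n_OBr-/n_HOBr) = 8.57 + log(0.586/0.114) = 8.57 + (+0.711)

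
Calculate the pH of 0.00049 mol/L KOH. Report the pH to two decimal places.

pH = 10.69

KOH is a strong base; [OH-] = 0.00049 M.
pOH = -log(0.00049) = 3.31
pH = 14.00 - 3.31 = 10.69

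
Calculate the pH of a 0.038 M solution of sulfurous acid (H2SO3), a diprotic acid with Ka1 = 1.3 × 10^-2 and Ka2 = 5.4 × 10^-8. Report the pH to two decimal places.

Since Ka1 ≫ Ka2, the first ionization dominates [H+].
Ka1 = x²/(0.038 − x) = 1.3 × 10^-2
Solving the quadratic: x = (−Ka1 + √(Ka1² + 4·Ka1·C₀))/2 = 1.67 × 10^-2 M
pH = −log(1.67 × 10^-2) = 1.78

pH = 1.78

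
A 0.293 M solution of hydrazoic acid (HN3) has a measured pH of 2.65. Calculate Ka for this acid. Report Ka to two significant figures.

Ka = 1.7 × 10^-5

[H+] = 10^(-2.65) = 2.24 × 10^-3 M
At equilibrium [HA] = 0.293 − 2.24 × 10^-3 = 2.91 × 10^-1 M
Ka = [H+][A-]/[HA] = (2.24 × 10^-3)² / 2.91 × 10^-1 = 1.7 × 10^-5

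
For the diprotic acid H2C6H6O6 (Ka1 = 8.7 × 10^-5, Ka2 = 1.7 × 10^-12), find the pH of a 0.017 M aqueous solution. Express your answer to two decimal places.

pH = 2.93

Ka1 ≫ Ka2, so treat the first dissociation as the only significant source of H+.
Ka1 = x²/(0.017 − x) = 8.7 × 10^-5
Solving the quadratic: x = (−Ka1 + √(Ka1² + 4·Ka1·C₀))/2 = 1.17 × 10^-3 M
pH = −log(1.17 × 10^-3) = 2.93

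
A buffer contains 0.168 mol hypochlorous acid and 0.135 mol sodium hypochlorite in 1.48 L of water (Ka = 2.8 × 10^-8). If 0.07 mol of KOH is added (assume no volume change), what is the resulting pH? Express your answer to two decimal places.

pH = 7.87

OH- converts HOCl to OCl-: HOCl → 0.098 mol, OCl- → 0.205 mol.
pKa = −log(2.8 × 10^-8) = 7.553
Henderson–Hasselbalch with mole ratio 0.205/0.098: pH = 7.553 + (+0.321)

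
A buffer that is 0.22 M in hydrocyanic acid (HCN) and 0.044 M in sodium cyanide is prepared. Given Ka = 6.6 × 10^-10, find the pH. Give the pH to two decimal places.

pH = 8.48

pKa = −log(6.6 × 10^-10) = 9.180
Henderson–Hasselbalch: pH = pKa + log([CN-]/[HCN]) = 9.180 + log(0.044/0.22)
pH = 9.180 + (-0.699) = 8.48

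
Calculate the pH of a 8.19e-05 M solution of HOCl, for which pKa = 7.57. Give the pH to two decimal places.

pH = 5.83

HOCl ⇌ OCl- + H+
Ka = 10^(−7.57) = 2.69 × 10^-8
From the ICE table, Ka = [H+]²/(8.19e-05 − [H+]) = 2.69 × 10^-8.
Neglecting [H+] in the denominator: [H+] = √(2.69 × 10^-8 × 8.19e-05) = 1.48 × 10^-6 M
pH = −log(1.48 × 10^-6) = 5.83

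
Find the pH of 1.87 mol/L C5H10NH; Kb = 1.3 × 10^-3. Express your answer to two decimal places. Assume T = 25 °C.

pH = 12.69

C5H10NH + H2O ⇌ C5H10NH2+ + OH-
Kb = x²/(1.87 − x) = 1.3 × 10^-3
Since Kb ≪ C₀, x ≈ √(Kb·C₀) = 4.93 × 10^-2 M.
pOH = −log(4.93 × 10^-2) = 1.31; pH = 14.00 − 1.31 = 12.69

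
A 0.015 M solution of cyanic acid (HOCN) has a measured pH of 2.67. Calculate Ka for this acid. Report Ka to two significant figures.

[H+] = 10^(-2.67) = 2.14 × 10^-3 M
At equilibrium [HA] = 0.015 − 2.14 × 10^-3 = 1.29 × 10^-2 M
Ka = [H+][A-]/[HA] = (2.14 × 10^-3)² / 1.29 × 10^-2 = 3.6 × 10^-4

Ka = 3.6 × 10^-4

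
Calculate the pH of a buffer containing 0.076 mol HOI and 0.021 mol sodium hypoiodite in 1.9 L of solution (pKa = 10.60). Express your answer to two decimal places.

Using pH = pKa + log([base]/[acid]) with [base]/[acid] = 0.021/0.076:
pH = 10.60 + (-0.559) = 10.04

pH = 10.04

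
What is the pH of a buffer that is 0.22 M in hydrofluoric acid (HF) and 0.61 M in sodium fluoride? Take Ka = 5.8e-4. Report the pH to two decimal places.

pKa = −log(5.8 × 10^-4) = 3.237
pH = pKa + log([A⁻]/[HA]) = 3.237 + log(0.61/0.22)
pH = 3.237 + (+0.443) = 3.68

pH = 3.68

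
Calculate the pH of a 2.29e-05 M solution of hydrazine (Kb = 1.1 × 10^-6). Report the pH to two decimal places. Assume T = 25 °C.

pH = 8.65

N2H4 + H2O ⇌ N2H5+ + OH-
Kb = [OH-]²/(2.29e-05 − [OH-]) = 1.1 × 10^-6
[OH-] is not negligible relative to C₀; solve [OH-]² + 1.1e-06·[OH-] − 2.52e-11 = 0.
[OH-] = [−1.1e-06 + √(1.1e-06² + 1.01e-10)]/2 = 4.50 × 10^-6 M
pOH = −log(4.50 × 10^-6) = 5.35; pH = 14.00 − 5.35 = 8.65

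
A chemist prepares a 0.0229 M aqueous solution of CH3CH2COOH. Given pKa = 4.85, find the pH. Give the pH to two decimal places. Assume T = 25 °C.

pH = 3.25

CH3CH2COOH ⇌ CH3CH2COO- + H+
Ka = 10^(−4.85) = 1.41 × 10^-5
From the ICE table, Ka = [H+]²/(0.0229 − [H+]) = 1.41 × 10^-5.
Neglecting [H+] in the denominator: [H+] = √(1.41 × 10^-5 × 0.0229) = 5.68 × 10^-4 M
Check: 2.5% ionized — well under 5%, approximation valid.
pH = −log[H+] = −log(5.68 × 10^-4) = 3.25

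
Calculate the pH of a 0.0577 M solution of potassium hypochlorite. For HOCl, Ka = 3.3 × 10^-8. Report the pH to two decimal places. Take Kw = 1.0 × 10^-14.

pH = 10.12

OCl- is the conjugate base of the weak acid HOCl.
Kb = Kw/Ka = 1.0×10^-14 / 3.3 × 10^-8 = 3.03 × 10^-7
Kb = x²/(0.0577 − x) = 3.03 × 10^-7
Since Kb ≪ C₀, x ≈ √(Kb·C₀) = 1.32 × 10^-4 M.
Check: 0.23% ionized — well under 5%, approximation valid.
pOH = 3.88, so pH = 14.00 − pOH = 10.12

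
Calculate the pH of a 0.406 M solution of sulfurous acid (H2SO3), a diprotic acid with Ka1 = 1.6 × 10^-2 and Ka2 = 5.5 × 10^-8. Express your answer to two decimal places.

pH = 1.14

Since Ka1 ≫ Ka2, the first ionization dominates [H+].
Ka1 = x²/(0.406 − x) = 1.6 × 10^-2
Solving the quadratic: x = (−Ka1 + √(Ka1² + 4·Ka1·C₀))/2 = 7.30 × 10^-2 M
pH = −log(7.30 × 10^-2) = 1.14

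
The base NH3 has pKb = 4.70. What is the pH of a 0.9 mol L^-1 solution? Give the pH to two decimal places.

NH3 + H2O ⇌ NH4+ + OH-
Kb = 10^(−4.70) = 2.00 × 10^-5
From the ICE table, Kb = [OH-]²/(0.9 − [OH-]) = 2.00 × 10^-5.
Assume [OH-] ≪ 0.9: [OH-] ≈ √(2.00 × 10^-5 × 0.9) = 4.24 × 10^-3 M
([OH-]/C₀ = 0.47% < 5%, so the approximation holds.)
pOH = −log(4.24 × 10^-3) = 2.37; pH = 14.00 − 2.37 = 11.63

pH = 11.63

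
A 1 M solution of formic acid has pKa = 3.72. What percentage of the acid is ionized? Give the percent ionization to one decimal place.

1.4%

HCOOH ⇌ HCOO- + H+; let x = [H+] at equilibrium.
Ka = 10^(−3.72) = 1.91 × 10^-4
x ≈ √(Ka·C₀) = √(1.91 × 10^-4 × 1) = 1.38 × 10^-2 M
% ionization = x/C₀ × 100% = 1.38 × 10^-2/1 × 100% = 1.4%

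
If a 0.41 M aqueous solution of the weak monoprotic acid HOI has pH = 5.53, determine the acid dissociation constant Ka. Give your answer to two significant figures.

[H+] = 10^(-5.53) = 2.95 × 10^-6 M
At equilibrium [HA] = 0.41 − 2.95 × 10^-6 = 4.10 × 10^-1 M
Ka = [H+][A-]/[HA] = (2.95 × 10^-6)² / 4.10 × 10^-1 = 2.1 × 10^-11

Ka = 2.1 × 10^-11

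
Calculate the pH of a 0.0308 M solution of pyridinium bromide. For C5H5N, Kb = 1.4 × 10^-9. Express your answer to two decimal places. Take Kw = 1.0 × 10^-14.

C5H5NH+ is the conjugate acid of the weak base C5H5N.
Ka = Kw/Kb = 1.0×10^-14 / 1.4 × 10^-9 = 7.14 × 10^-6
From the ICE table, Ka = [H+]²/(0.0308 − [H+]) = 7.14 × 10^-6.
Assume [H+] ≪ 0.0308: [H+] ≈ √(7.14 × 10^-6 × 0.0308) = 4.69 × 10^-4 M
Check: 1.5% ionized — well under 5%, approximation valid.
pH = −log(4.69 × 10^-4) = 3.33

pH = 3.33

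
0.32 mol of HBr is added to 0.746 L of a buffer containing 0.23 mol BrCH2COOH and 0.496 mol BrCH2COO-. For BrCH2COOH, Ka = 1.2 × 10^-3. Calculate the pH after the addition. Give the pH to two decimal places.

pH = 2.43

Added H+ converts BrCH2COO- to BrCH2COOH: BrCH2COOH → 0.55 mol, BrCH2COO- → 0.176 mol.
pKa = −log(1.2 × 10^-3) = 2.921
Henderson–Hasselbalch with mole ratio 0.176/0.55: pH = 2.921 + (-0.495)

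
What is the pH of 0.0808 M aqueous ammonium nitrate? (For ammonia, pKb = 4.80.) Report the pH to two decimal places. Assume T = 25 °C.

NH4+ is the conjugate acid of the weak base NH3.
Kb = 10^(−4.80) = 1.58 × 10^-5
Ka = Kw/Kb = 1.0×10^-14 / 1.58 × 10^-5 = 6.33 × 10^-10
Ka = [H+]²/(0.0808 − [H+]) = 6.33 × 10^-10
Neglecting [H+] in the denominator: [H+] = √(6.33 × 10^-10 × 0.0808) = 7.15 × 10^-6 M
pH = −log[H+] = −log(7.15 × 10^-6) = 5.15

pH = 5.15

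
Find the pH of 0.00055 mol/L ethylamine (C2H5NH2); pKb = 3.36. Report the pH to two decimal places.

pH = 10.50

C2H5NH2 + H2O ⇌ C2H5NH3+ + OH-
Kb = 10^(−3.36) = 4.37 × 10^-4
Kb = [OH-]²/(0.00055 − [OH-]) = 4.37 × 10^-4
[OH-] is not negligible relative to C₀; solve [OH-]² + 0.000437·[OH-] − 2.4e-07 = 0.
[OH-] = [−0.000437 + √(0.000437² + 9.61e-07)]/2 = 3.18 × 10^-4 M
pOH = −log(3.18 × 10^-4) = 3.50; pH = 14.00 − 3.50 = 10.50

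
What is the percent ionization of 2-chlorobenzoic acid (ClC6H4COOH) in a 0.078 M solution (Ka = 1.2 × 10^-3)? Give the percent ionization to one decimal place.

11.7%

ClC6H4COOH ⇌ ClC6H4COO- + H+; let x = [H+] at equilibrium.
Ka = x²/(C₀ − x); solving the quadratic gives x = 9.09 × 10^-3 M.
% ionization = x/C₀ × 100% = 9.09 × 10^-3/0.078 × 100% = 11.7%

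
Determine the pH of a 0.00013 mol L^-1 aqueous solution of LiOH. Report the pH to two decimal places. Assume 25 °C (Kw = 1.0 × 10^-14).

pH = 10.11

LiOH is a strong base; [OH-] = 0.00013 M.
pOH = -log(0.00013) = 3.89
pH = 14.00 - 3.89 = 10.11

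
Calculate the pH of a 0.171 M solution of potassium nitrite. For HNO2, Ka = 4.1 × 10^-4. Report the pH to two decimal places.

pH = 8.31

NO2- is the conjugate base of the weak acid HNO2.
Kb = Kw/Ka = 1.0×10^-14 / 4.1 × 10^-4 = 2.44 × 10^-11
Let x = [OH-] at equilibrium. Kb = x²/(0.171 − x).
Assume x ≪ 0.171: x ≈ √(2.44 × 10^-11 × 0.171) = 2.04 × 10^-6 M
(x/C₀ = 0.0012% < 5%, so the approximation holds.)
pOH = 5.69, so pH = 14.00 − pOH = 8.31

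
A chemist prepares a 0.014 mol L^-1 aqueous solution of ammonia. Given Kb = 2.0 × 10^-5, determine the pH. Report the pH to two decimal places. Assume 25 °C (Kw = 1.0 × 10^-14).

pH = 10.72

NH3 + H2O ⇌ NH4+ + OH-
From the ICE table, Kb = [OH-]²/(0.014 − [OH-]) = 2.0 × 10^-5.
Neglecting [OH-] in the denominator: [OH-] = √(2.0 × 10^-5 × 0.014) = 5.29 × 10^-4 M
pOH = 3.28, so pH = 14.00 − pOH = 10.72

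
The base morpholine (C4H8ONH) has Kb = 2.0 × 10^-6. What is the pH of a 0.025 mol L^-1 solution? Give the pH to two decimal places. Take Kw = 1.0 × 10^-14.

pH = 10.35

C4H8ONH + H2O ⇌ C4H8ONH2+ + OH-
From the ICE table, Kb = x²/(0.025 − x) = 2.0 × 10^-6.
Since Kb ≪ C₀, x ≈ √(Kb·C₀) = 2.24 × 10^-4 M.
Check: 0.89% ionized — well under 5%, approximation valid.
pOH = 3.65, so pH = 14.00 − pOH = 10.35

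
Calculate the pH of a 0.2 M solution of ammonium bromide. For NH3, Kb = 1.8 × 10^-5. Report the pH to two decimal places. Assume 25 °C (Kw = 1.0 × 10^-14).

NH4+ is the conjugate acid of the weak base NH3.
Ka = Kw/Kb = 1.0×10^-14 / 1.8 × 10^-5 = 5.56 × 10^-10
Ka = [H+]²/(0.2 − [H+]) = 5.56 × 10^-10
Assume [H+] ≪ 0.2: [H+] ≈ √(5.56 × 10^-10 × 0.2) = 1.05 × 10^-5 M
([H+]/C₀ = 0.0053% < 5%, so the approximation holds.)
pH = −log[H+] = −log(1.05 × 10^-5) = 4.98

pH = 4.98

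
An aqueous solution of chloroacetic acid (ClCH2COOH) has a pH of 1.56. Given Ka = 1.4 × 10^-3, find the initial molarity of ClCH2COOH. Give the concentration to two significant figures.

C₀ = 5.7 × 10^-1 M

[H+] = 10^(-1.56) = 2.75 × 10^-2 M = x
Ka = x²/(C₀ − x) ⇒ C₀ = x + x²/Ka
C₀ = 2.75 × 10^-2 + (2.75 × 10^-2)²/(1.4 × 10^-3) = 5.68 × 10^-1 M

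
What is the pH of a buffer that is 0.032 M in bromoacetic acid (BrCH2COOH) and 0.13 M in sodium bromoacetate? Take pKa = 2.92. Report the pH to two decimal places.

pH = 3.53

Henderson–Hasselbalch: pH = pKa + log([BrCH2COO-]/[BrCH2COOH]) = 2.92 + log(0.13/0.032)
pH = 2.92 + (+0.609) = 3.53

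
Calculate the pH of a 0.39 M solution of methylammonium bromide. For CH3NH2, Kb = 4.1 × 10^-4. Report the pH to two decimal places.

pH = 5.51

CH3NH3+ is the conjugate acid of the weak base CH3NH2.
Ka = Kw/Kb = 1.0×10^-14 / 4.1 × 10^-4 = 2.44 × 10^-11
Ka = [H+]²/(0.39 − [H+]) = 2.44 × 10^-11
Assume [H+] ≪ 0.39: [H+] ≈ √(2.44 × 10^-11 × 0.39) = 3.08 × 10^-6 M
([H+]/C₀ = 0.00079% < 5%, so the approximation holds.)
pH = −log[H+] = −log(3.08 × 10^-6) = 5.51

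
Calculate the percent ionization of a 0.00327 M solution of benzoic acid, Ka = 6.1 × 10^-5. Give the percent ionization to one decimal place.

C6H5COOH ⇌ C6H5COO- + H+; let x = [H+] at equilibrium.
Solve x² + 6.1e-05x − 1.99e-07 = 0 → x = 4.17 × 10^-4 M
Fraction ionized = 4.17 × 10^-4 / 0.00327 = 0.1275 → 12.8%

12.8%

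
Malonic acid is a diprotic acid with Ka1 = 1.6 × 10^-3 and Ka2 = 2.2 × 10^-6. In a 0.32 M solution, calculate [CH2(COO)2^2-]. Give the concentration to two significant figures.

2.2 × 10^-6 M

First ionization gives [H+] ≈ [CH2(COOH)COO-] = 2.18 × 10^-2 M.
Second step: Ka2 = [H+][CH2(COO)2^2-]/[CH2(COOH)COO-] ≈ [CH2(COO)2^2-] (since [H+] ≈ [CH2(COOH)COO-]).
So [CH2(COO)2^2-] ≈ Ka2.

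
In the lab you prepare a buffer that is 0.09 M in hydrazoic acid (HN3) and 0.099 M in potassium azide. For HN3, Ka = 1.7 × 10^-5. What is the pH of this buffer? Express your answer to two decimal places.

pKa = −log(1.7 × 10^-5) = 4.770
pH = pKa + log([A⁻]/[HA]) = 4.770 + log(0.099/0.09)
pH = 4.770 + (+0.041) = 4.81

pH = 4.81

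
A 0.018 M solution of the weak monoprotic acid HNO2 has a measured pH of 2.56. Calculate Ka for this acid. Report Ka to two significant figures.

[H+] = 10^(-2.56) = 2.75 × 10^-3 M
At equilibrium [HA] = 0.018 − 2.75 × 10^-3 = 1.52 × 10^-2 M
Ka = [H+][A-]/[HA] = (2.75 × 10^-3)² / 1.52 × 10^-2 = 5.0 × 10^-4

Ka = 5.0 × 10^-4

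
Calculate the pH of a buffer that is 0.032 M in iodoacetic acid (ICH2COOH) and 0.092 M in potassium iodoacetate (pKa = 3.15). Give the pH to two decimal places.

pH = 3.61

Henderson–Hasselbalch: pH = pKa + log([ICH2COO-]/[ICH2COOH]) = 3.15 + log(0.092/0.032)
pH = 3.15 + (+0.459) = 3.61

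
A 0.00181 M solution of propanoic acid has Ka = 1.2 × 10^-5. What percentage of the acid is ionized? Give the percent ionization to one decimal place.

CH3CH2COOH ⇌ CH3CH2COO- + H+; let x = [H+] at equilibrium.
Solve x² + 1.2e-05x − 2.17e-08 = 0 → x = 1.41 × 10^-4 M
% ionization = x/C₀ × 100% = 1.41 × 10^-4/0.00181 × 100% = 7.8%

7.8%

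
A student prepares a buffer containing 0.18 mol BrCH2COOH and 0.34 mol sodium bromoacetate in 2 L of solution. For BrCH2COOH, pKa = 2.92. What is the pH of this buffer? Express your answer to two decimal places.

pH = 3.20

Using pH = pKa + log([base]/[acid]) with [base]/[acid] = 0.34/0.18:
pH = 2.92 + (+0.276) = 3.20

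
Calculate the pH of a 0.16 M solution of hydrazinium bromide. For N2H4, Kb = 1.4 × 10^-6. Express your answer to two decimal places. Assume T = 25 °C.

N2H5+ is the conjugate acid of the weak base N2H4.
Ka = Kw/Kb = 1.0×10^-14 / 1.4 × 10^-6 = 7.14 × 10^-9
From the ICE table, Ka = [H+]²/(0.16 − [H+]) = 7.14 × 10^-9.
Assume [H+] ≪ 0.16: [H+] ≈ √(7.14 × 10^-9 × 0.16) = 3.38 × 10^-5 M
pH = −log[H+] = −log(3.38 × 10^-5) = 4.47

pH = 4.47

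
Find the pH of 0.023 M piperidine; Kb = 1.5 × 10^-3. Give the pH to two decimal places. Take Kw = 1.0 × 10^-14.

pH = 11.71

C5H10NH + H2O ⇌ C5H10NH2+ + OH-
From the ICE table, Kb = [OH-]²/(0.023 − [OH-]) = 1.5 × 10^-3.
The 5% rule fails; solving [OH-]² + Kb·[OH-] − Kb·C₀ = 0 exactly:
[OH-] = (−Kb + √(Kb² + 4·Kb·C₀))/2 = 5.17 × 10^-3 M
pOH = −log(5.17 × 10^-3) = 2.29; pH = 14.00 − 2.29 = 11.71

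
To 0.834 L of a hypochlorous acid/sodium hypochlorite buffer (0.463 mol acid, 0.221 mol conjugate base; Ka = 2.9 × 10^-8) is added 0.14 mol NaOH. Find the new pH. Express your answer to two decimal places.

pH = 7.59

OH- converts HOCl to OCl-: HOCl → 0.323 mol, OCl- → 0.361 mol.
pKa = −log(2.9 × 10^-8) = 7.538
Henderson–Hasselbalch with mole ratio 0.361/0.323: pH = 7.538 + (+0.048)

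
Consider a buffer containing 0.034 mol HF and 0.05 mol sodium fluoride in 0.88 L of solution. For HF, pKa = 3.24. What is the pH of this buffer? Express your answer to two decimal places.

pH = pKa + log([A⁻]/[HA]) = 3.24 + log(0.05/0.034)
pH = 3.24 + (+0.167) = 3.41

pH = 3.41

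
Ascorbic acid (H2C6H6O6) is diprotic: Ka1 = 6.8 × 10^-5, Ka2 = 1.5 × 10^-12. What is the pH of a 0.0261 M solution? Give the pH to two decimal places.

pH = 2.89

Ka1 ≫ Ka2, so treat the first dissociation as the only significant source of H+.
Ka1 = x²/(0.0261 − x) = 6.8 × 10^-5
Solving the quadratic: x = (−Ka1 + √(Ka1² + 4·Ka1·C₀))/2 = 1.30 × 10^-3 M
pH = −log(1.30 × 10^-3) = 2.89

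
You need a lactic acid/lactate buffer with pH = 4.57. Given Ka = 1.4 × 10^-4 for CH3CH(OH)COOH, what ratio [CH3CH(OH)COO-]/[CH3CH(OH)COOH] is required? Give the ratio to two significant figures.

pKa = -log(1.4 × 10^-4) = 3.854
pH = pKa + log(r) ⇒ log(r) = 4.57 − 3.854 = +0.716
r = [CH3CH(OH)COO-]/[CH3CH(OH)COOH] = 10^(+0.716) = 5.2

ratio = 5.2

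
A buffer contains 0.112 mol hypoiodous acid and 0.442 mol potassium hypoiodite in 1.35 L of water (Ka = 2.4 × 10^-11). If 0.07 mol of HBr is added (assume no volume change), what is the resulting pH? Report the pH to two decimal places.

pH = 10.93

Added H+ converts OI- to HOI: HOI → 0.182 mol, OI- → 0.372 mol.
pKa = −log(2.4 × 10^-11) = 10.620
Henderson–Hasselbalch with mole ratio 0.372/0.182: pH = 10.620 + (+0.310)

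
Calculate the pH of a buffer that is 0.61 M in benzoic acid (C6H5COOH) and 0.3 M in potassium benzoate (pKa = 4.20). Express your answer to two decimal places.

Using pH = pKa + log([base]/[acid]) with [base]/[acid] = 0.3/0.61:
pH = 4.20 + (-0.308) = 3.89

pH = 3.89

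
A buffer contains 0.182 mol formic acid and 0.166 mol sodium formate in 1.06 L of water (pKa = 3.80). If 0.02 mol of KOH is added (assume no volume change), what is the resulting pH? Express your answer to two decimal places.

OH- converts HCOOH to HCOO-: HCOOH → 0.162 mol, HCOO- → 0.186 mol.
Henderson–Hasselbalch with mole ratio 0.186/0.162: pH = 3.80 + (+0.060)

pH = 3.86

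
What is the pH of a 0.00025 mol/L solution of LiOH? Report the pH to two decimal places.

pH = 10.40

LiOH is a strong base; [OH-] = 0.00025 M.
pOH = -log(0.00025) = 3.60
pH = 14.00 - 3.60 = 10.40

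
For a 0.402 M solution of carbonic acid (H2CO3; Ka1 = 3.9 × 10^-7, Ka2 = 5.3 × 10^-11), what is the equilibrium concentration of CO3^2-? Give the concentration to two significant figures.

First ionization gives [H+] ≈ [HCO3-] = 3.96 × 10^-4 M.
Second step: Ka2 = [H+][CO3^2-]/[HCO3-] ≈ [CO3^2-] (since [H+] ≈ [HCO3-]).
So [CO3^2-] ≈ Ka2.

5.3 × 10^-11 M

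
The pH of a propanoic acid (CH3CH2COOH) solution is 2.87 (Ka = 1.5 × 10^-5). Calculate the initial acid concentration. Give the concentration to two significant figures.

[H+] = 10^(-2.87) = 1.35 × 10^-3 M = x
Ka = x²/(C₀ − x) ⇒ C₀ = x + x²/Ka
C₀ = 1.35 × 10^-3 + (1.35 × 10^-3)²/(1.5 × 10^-5) = 1.23 × 10^-1 M

C₀ = 1.2 × 10^-1 M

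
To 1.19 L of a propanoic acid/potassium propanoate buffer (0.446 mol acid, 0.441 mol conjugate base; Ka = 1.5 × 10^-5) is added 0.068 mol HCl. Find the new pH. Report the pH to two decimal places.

After neutralization: n(CH3CH2COOH) = 0.514 mol, n(CH3CH2COO-) = 0.373 mol.
pKa = −log(1.5 × 10^-5) = 4.824
pH = pKa + log(n_CH3CH2COO-/n_CH3CH2COOH) = 4.824 + log(0.373/0.514) = 4.824 + (-0.139)

pH = 4.68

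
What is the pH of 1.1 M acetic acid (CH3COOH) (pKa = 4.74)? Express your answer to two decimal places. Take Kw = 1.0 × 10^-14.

CH3COOH ⇌ CH3COO- + H+
Ka = 10^(−4.74) = 1.82 × 10^-5
From the ICE table, Ka = x²/(1.1 − x) = 1.82 × 10^-5.
Assume x ≪ 1.1: x ≈ √(1.82 × 10^-5 × 1.1) = 4.47 × 10^-3 M
Check: 0.41% ionized — well under 5%, approximation valid.
pH = −log[H+] = −log(4.47 × 10^-3) = 2.35

pH = 2.35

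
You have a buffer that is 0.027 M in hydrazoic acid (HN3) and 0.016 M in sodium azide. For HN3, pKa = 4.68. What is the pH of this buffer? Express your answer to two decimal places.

Using pH = pKa + log([base]/[acid]) with [base]/[acid] = 0.016/0.027:
pH = 4.68 + (-0.227) = 4.45

pH = 4.45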